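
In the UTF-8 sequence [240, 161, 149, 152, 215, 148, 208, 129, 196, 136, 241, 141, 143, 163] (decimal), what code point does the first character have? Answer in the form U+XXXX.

U+21558

Offset 0: leading byte 0xF0 = 11110000 → 4-byte char #1 = F0 A1 95 98.
Leading byte 0xF0 = 11110000 matches 11110xxx → 4-byte sequence.
Byte 1: 0xF0 = 11110000, payload 000 (3 bits).
Byte 2: 0xA1 = 10100001 (10xxxxxx ✓), payload 100001.
Byte 3: 0x95 = 10010101 (10xxxxxx ✓), payload 010101.
Byte 4: 0x98 = 10011000 (10xxxxxx ✓), payload 011000.
Concatenate: 000100001010101011000 = 0x21558 (21 bits → U+21558).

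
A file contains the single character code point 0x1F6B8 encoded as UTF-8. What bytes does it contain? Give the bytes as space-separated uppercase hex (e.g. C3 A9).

F0 9F 9A B8

U+1F6B8 = 0x1F6B8 = 128696 decimal. In range U+10000–U+10FFFF → 4-byte form: 11110xxx 10xxxxxx 10xxxxxx 10xxxxxx.
Binary (21 bits): 000011111011010111000.
Split 3+6+6+6: 000 | 011111 | 011010 | 111000.
Byte 1: 11110000 = 0xF0.
Byte 2: 10011111 = 0x9F.
Byte 3: 10011010 = 0x9A.
Byte 4: 10111000 = 0xB8.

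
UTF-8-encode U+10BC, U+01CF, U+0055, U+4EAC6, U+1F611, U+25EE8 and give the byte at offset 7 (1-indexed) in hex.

1-indexed offset 7 is 0-indexed offset 6.
U+10BC → 3-byte form E1 82 BC at offsets 0–2.
U+01CF → 2-byte form C7 8F at offsets 3–4.
U+0055 → 1-byte form 55 at offsets 5–5.
U+4EAC6 → 4-byte form F1 8E AB 86 at offsets 6–9.
Offset 6 falls in char 4's range; it's byte 1 of F1 8E AB 86 = 0xF1.

0xF1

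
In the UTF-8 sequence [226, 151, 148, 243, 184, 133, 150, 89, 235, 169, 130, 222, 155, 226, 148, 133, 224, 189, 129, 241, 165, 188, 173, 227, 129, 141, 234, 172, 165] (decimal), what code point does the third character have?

U+0059

Offset 0: leading byte 0xE2 = 11100010 → 3-byte char #1 = E2 97 94.
Offset 3: leading byte 0xF3 = 11110011 → 4-byte char #2 = F3 B8 85 96.
Offset 7: leading byte 0x59 = 01011001 → 1-byte char #3 = 59.
Leading byte 0x59 = 01011001 matches 0xxxxxxx → 1-byte sequence.
Byte 1: 0x59 = 01011001, payload 1011001 (7 bits).
Concatenate: 1011001 = 0x59 (7 bits → U+0059).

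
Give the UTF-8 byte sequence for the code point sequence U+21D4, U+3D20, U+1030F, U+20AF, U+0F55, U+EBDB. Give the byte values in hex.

U+21D4: 3-byte form → E2 87 94.
U+3D20: 3-byte form → E3 B4 A0.
U+1030F: 4-byte form → F0 90 8C 8F.
U+20AF: 3-byte form → E2 82 AF.
U+0F55: 3-byte form → E0 BD 95.
U+EBDB: 3-byte form → EE AF 9B.
Concatenated (19 bytes): E2 87 94 E3 B4 A0 F0 90 8C 8F E2 82 AF E0 BD 95 EE AF 9B.

E2 87 94 E3 B4 A0 F0 90 8C 8F E2 82 AF E0 BD 95 EE AF 9B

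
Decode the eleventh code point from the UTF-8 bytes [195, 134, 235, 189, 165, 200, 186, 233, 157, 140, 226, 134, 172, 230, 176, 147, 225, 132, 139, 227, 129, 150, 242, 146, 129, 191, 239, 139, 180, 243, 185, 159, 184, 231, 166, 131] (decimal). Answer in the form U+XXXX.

U+F97F8

Offset 0: leading byte 0xC3 = 11000011 → 2-byte char #1 = C3 86.
Offset 2: leading byte 0xEB = 11101011 → 3-byte char #2 = EB BD A5.
Offset 5: leading byte 0xC8 = 11001000 → 2-byte char #3 = C8 BA.
Offset 7: leading byte 0xE9 = 11101001 → 3-byte char #4 = E9 9D 8C.
Offset 10: leading byte 0xE2 = 11100010 → 3-byte char #5 = E2 86 AC.
Offset 13: leading byte 0xE6 = 11100110 → 3-byte char #6 = E6 B0 93.
Offset 16: leading byte 0xE1 = 11100001 → 3-byte char #7 = E1 84 8B.
Offset 19: leading byte 0xE3 = 11100011 → 3-byte char #8 = E3 81 96.
Offset 22: leading byte 0xF2 = 11110010 → 4-byte char #9 = F2 92 81 BF.
Offset 26: leading byte 0xEF = 11101111 → 3-byte char #10 = EF 8B B4.
Offset 29: leading byte 0xF3 = 11110011 → 4-byte char #11 = F3 B9 9F B8.
Leading byte 0xF3 = 11110011 matches 11110xxx → 4-byte sequence.
Byte 1: 0xF3 = 11110011, payload 011 (3 bits).
Byte 2: 0xB9 = 10111001 (10xxxxxx ✓), payload 111001.
Byte 3: 0x9F = 10011111 (10xxxxxx ✓), payload 011111.
Byte 4: 0xB8 = 10111000 (10xxxxxx ✓), payload 111000.
Concatenate: 011111001011111111000 = 0xF97F8 (21 bits → U+F97F8).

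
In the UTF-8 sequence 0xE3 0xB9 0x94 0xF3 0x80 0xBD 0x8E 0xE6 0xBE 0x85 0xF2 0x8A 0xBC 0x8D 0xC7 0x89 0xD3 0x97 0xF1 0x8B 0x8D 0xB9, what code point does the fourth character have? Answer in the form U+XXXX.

Offset 0: leading byte 0xE3 = 11100011 → 3-byte char #1 = E3 B9 94.
Offset 3: leading byte 0xF3 = 11110011 → 4-byte char #2 = F3 80 BD 8E.
Offset 7: leading byte 0xE6 = 11100110 → 3-byte char #3 = E6 BE 85.
Offset 10: leading byte 0xF2 = 11110010 → 4-byte char #4 = F2 8A BC 8D.
Leading byte 0xF2 = 11110010 matches 11110xxx → 4-byte sequence.
Byte 1: 0xF2 = 11110010, payload 010 (3 bits).
Byte 2: 0x8A = 10001010 (10xxxxxx ✓), payload 001010.
Byte 3: 0xBC = 10111100 (10xxxxxx ✓), payload 111100.
Byte 4: 0x8D = 10001101 (10xxxxxx ✓), payload 001101.
Concatenate: 010001010111100001101 = 0x8AF0D (21 bits → U+8AF0D).

U+8AF0D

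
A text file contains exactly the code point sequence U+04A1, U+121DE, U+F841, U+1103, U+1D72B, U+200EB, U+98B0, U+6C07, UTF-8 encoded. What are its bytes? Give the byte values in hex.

U+04A1: 2-byte form → D2 A1.
U+121DE: 4-byte form → F0 92 87 9E.
U+F841: 3-byte form → EF A1 81.
U+1103: 3-byte form → E1 84 83.
U+1D72B: 4-byte form → F0 9D 9C AB.
U+200EB: 4-byte form → F0 A0 83 AB.
U+98B0: 3-byte form → E9 A2 B0.
U+6C07: 3-byte form → E6 B0 87.
Concatenated (26 bytes): D2 A1 F0 92 87 9E EF A1 81 E1 84 83 F0 9D 9C AB F0 A0 83 AB E9 A2 B0 E6 B0 87.

D2 A1 F0 92 87 9E EF A1 81 E1 84 83 F0 9D 9C AB F0 A0 83 AB E9 A2 B0 E6 B0 87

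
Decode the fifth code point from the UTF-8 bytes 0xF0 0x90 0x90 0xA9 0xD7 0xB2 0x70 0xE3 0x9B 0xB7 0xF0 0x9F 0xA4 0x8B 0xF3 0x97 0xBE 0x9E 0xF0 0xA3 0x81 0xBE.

Offset 0: leading byte 0xF0 = 11110000 → 4-byte char #1 = F0 90 90 A9.
Offset 4: leading byte 0xD7 = 11010111 → 2-byte char #2 = D7 B2.
Offset 6: leading byte 0x70 = 01110000 → 1-byte char #3 = 70.
Offset 7: leading byte 0xE3 = 11100011 → 3-byte char #4 = E3 9B B7.
Offset 10: leading byte 0xF0 = 11110000 → 4-byte char #5 = F0 9F A4 8B.
Leading byte 0xF0 = 11110000 matches 11110xxx → 4-byte sequence.
Byte 1: 0xF0 = 11110000, payload 000 (3 bits).
Byte 2: 0x9F = 10011111 (10xxxxxx ✓), payload 011111.
Byte 3: 0xA4 = 10100100 (10xxxxxx ✓), payload 100100.
Byte 4: 0x8B = 10001011 (10xxxxxx ✓), payload 001011.
Concatenate: 000011111100100001011 = 0x1F90B (21 bits → U+1F90B).

U+1F90B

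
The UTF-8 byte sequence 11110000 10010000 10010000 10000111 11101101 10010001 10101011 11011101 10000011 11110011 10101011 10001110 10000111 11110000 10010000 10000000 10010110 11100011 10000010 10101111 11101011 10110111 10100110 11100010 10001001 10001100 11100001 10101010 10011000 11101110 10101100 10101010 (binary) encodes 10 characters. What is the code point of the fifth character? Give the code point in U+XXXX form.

U+10016

Offset 0: leading byte 0xF0 = 11110000 → 4-byte char #1 = F0 90 90 87.
Offset 4: leading byte 0xED = 11101101 → 3-byte char #2 = ED 91 AB.
Offset 7: leading byte 0xDD = 11011101 → 2-byte char #3 = DD 83.
Offset 9: leading byte 0xF3 = 11110011 → 4-byte char #4 = F3 AB 8E 87.
Offset 13: leading byte 0xF0 = 11110000 → 4-byte char #5 = F0 90 80 96.
Leading byte 0xF0 = 11110000 matches 11110xxx → 4-byte sequence.
Byte 1: 0xF0 = 11110000, payload 000 (3 bits).
Byte 2: 0x90 = 10010000 (10xxxxxx ✓), payload 010000.
Byte 3: 0x80 = 10000000 (10xxxxxx ✓), payload 000000.
Byte 4: 0x96 = 10010110 (10xxxxxx ✓), payload 010110.
Concatenate: 000010000000000010110 = 0x10016 (21 bits → U+10016).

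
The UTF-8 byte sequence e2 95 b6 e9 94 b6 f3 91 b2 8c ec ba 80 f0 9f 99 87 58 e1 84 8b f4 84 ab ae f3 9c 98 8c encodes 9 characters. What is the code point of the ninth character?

U+DC60C

Offset 0: leading byte 0xE2 = 11100010 → 3-byte char #1 = E2 95 B6.
Offset 3: leading byte 0xE9 = 11101001 → 3-byte char #2 = E9 94 B6.
Offset 6: leading byte 0xF3 = 11110011 → 4-byte char #3 = F3 91 B2 8C.
Offset 10: leading byte 0xEC = 11101100 → 3-byte char #4 = EC BA 80.
Offset 13: leading byte 0xF0 = 11110000 → 4-byte char #5 = F0 9F 99 87.
Offset 17: leading byte 0x58 = 01011000 → 1-byte char #6 = 58.
Offset 18: leading byte 0xE1 = 11100001 → 3-byte char #7 = E1 84 8B.
Offset 21: leading byte 0xF4 = 11110100 → 4-byte char #8 = F4 84 AB AE.
Offset 25: leading byte 0xF3 = 11110011 → 4-byte char #9 = F3 9C 98 8C.
Leading byte 0xF3 = 11110011 matches 11110xxx → 4-byte sequence.
Byte 1: 0xF3 = 11110011, payload 011 (3 bits).
Byte 2: 0x9C = 10011100 (10xxxxxx ✓), payload 011100.
Byte 3: 0x98 = 10011000 (10xxxxxx ✓), payload 011000.
Byte 4: 0x8C = 10001100 (10xxxxxx ✓), payload 001100.
Concatenate: 011011100011000001100 = 0xDC60C (21 bits → U+DC60C).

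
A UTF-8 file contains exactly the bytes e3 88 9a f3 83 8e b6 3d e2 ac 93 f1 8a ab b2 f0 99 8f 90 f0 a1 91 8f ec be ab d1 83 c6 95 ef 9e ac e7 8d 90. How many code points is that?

Byte at offset 0: 0xE3 = 11100011 → 3-byte char (#1). Advance 3.
Byte at offset 3: 0xF3 = 11110011 → 4-byte char (#2). Advance 4.
Byte at offset 7: 0x3D = 00111101 → 1-byte char (#3). Advance 1.
Byte at offset 8: 0xE2 = 11100010 → 3-byte char (#4). Advance 3.
Byte at offset 11: 0xF1 = 11110001 → 4-byte char (#5). Advance 4.
Byte at offset 15: 0xF0 = 11110000 → 4-byte char (#6). Advance 4.
Byte at offset 19: 0xF0 = 11110000 → 4-byte char (#7). Advance 4.
Byte at offset 23: 0xEC = 11101100 → 3-byte char (#8). Advance 3.
Byte at offset 26: 0xD1 = 11010001 → 2-byte char (#9). Advance 2.
Byte at offset 28: 0xC6 = 11000110 → 2-byte char (#10). Advance 2.
Byte at offset 30: 0xEF = 11101111 → 3-byte char (#11). Advance 3.
Byte at offset 33: 0xE7 = 11100111 → 3-byte char (#12). Advance 3.
Reached end at offset 36 after 12 code points.

12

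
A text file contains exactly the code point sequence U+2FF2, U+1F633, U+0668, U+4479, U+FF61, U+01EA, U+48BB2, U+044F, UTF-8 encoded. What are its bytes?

E2 BF B2 F0 9F 98 B3 D9 A8 E4 91 B9 EF BD A1 C7 AA F1 88 AE B2 D1 8F

U+2FF2: 3-byte form → E2 BF B2.
U+1F633: 4-byte form → F0 9F 98 B3.
U+0668: 2-byte form → D9 A8.
U+4479: 3-byte form → E4 91 B9.
U+FF61: 3-byte form → EF BD A1.
U+01EA: 2-byte form → C7 AA.
U+48BB2: 4-byte form → F1 88 AE B2.
U+044F: 2-byte form → D1 8F.
Concatenated (23 bytes): E2 BF B2 F0 9F 98 B3 D9 A8 E4 91 B9 EF BD A1 C7 AA F1 88 AE B2 D1 8F.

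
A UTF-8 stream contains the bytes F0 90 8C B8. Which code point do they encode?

U+10338

Leading byte 0xF0 = 11110000 matches 11110xxx → 4-byte sequence.
Byte 1: 0xF0 = 11110000, payload 000 (3 bits).
Byte 2: 0x90 = 10010000 (10xxxxxx ✓), payload 010000.
Byte 3: 0x8C = 10001100 (10xxxxxx ✓), payload 001100.
Byte 4: 0xB8 = 10111000 (10xxxxxx ✓), payload 111000.
Concatenate: 000010000001100111000 = 0x10338 (21 bits → U+10338).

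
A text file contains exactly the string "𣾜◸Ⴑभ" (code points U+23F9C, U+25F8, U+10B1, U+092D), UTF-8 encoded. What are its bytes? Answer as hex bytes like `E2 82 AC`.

U+23F9C: 4-byte form → F0 A3 BE 9C.
U+25F8: 3-byte form → E2 97 B8.
U+10B1: 3-byte form → E1 82 B1.
U+092D: 3-byte form → E0 A4 AD.
Concatenated (13 bytes): F0 A3 BE 9C E2 97 B8 E1 82 B1 E0 A4 AD.

F0 A3 BE 9C E2 97 B8 E1 82 B1 E0 A4 AD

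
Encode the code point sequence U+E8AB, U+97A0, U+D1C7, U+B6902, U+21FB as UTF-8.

U+E8AB: 3-byte form → EE A2 AB.
U+97A0: 3-byte form → E9 9E A0.
U+D1C7: 3-byte form → ED 87 87.
U+B6902: 4-byte form → F2 B6 A4 82.
U+21FB: 3-byte form → E2 87 BB.
Concatenated (16 bytes): EE A2 AB E9 9E A0 ED 87 87 F2 B6 A4 82 E2 87 BB.

EE A2 AB E9 9E A0 ED 87 87 F2 B6 A4 82 E2 87 BB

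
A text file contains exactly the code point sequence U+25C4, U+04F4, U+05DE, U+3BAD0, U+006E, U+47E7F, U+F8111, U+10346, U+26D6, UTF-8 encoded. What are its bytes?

U+25C4: 3-byte form → E2 97 84.
U+04F4: 2-byte form → D3 B4.
U+05DE: 2-byte form → D7 9E.
U+3BAD0: 4-byte form → F0 BB AB 90.
U+006E: 1-byte form → 6E.
U+47E7F: 4-byte form → F1 87 B9 BF.
U+F8111: 4-byte form → F3 B8 84 91.
U+10346: 4-byte form → F0 90 8D 86.
U+26D6: 3-byte form → E2 9B 96.
Concatenated (27 bytes): E2 97 84 D3 B4 D7 9E F0 BB AB 90 6E F1 87 B9 BF F3 B8 84 91 F0 90 8D 86 E2 9B 96.

E2 97 84 D3 B4 D7 9E F0 BB AB 90 6E F1 87 B9 BF F3 B8 84 91 F0 90 8D 86 E2 9B 96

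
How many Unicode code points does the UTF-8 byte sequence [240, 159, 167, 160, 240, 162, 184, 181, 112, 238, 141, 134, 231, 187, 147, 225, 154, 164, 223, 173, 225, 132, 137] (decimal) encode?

Byte at offset 0: 0xF0 = 11110000 → 4-byte char (#1). Advance 4.
Byte at offset 4: 0xF0 = 11110000 → 4-byte char (#2). Advance 4.
Byte at offset 8: 0x70 = 01110000 → 1-byte char (#3). Advance 1.
Byte at offset 9: 0xEE = 11101110 → 3-byte char (#4). Advance 3.
Byte at offset 12: 0xE7 = 11100111 → 3-byte char (#5). Advance 3.
Byte at offset 15: 0xE1 = 11100001 → 3-byte char (#6). Advance 3.
Byte at offset 18: 0xDF = 11011111 → 2-byte char (#7). Advance 2.
Byte at offset 20: 0xE1 = 11100001 → 3-byte char (#8). Advance 3.
Reached end at offset 23 after 8 code points.

8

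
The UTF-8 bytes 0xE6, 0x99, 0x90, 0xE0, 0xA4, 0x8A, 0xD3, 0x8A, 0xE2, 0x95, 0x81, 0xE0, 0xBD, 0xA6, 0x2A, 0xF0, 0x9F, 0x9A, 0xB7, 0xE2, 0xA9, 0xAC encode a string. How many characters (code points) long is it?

Byte at offset 0: 0xE6 = 11100110 → 3-byte char (#1). Advance 3.
Byte at offset 3: 0xE0 = 11100000 → 3-byte char (#2). Advance 3.
Byte at offset 6: 0xD3 = 11010011 → 2-byte char (#3). Advance 2.
Byte at offset 8: 0xE2 = 11100010 → 3-byte char (#4). Advance 3.
Byte at offset 11: 0xE0 = 11100000 → 3-byte char (#5). Advance 3.
Byte at offset 14: 0x2A = 00101010 → 1-byte char (#6). Advance 1.
Byte at offset 15: 0xF0 = 11110000 → 4-byte char (#7). Advance 4.
Byte at offset 19: 0xE2 = 11100010 → 3-byte char (#8). Advance 3.
Reached end at offset 22 after 8 code points.

8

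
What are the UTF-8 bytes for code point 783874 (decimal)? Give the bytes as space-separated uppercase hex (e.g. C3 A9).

U+BF602 = 0xBF602 = 783874 decimal. In range U+10000–U+10FFFF → 4-byte form: 11110xxx 10xxxxxx 10xxxxxx 10xxxxxx.
Binary (21 bits): 010111111011000000010.
Split 3+6+6+6: 010 | 111111 | 011000 | 000010.
Byte 1: 11110010 = 0xF2.
Byte 2: 10111111 = 0xBF.
Byte 3: 10011000 = 0x98.
Byte 4: 10000010 = 0x82.

F2 BF 98 82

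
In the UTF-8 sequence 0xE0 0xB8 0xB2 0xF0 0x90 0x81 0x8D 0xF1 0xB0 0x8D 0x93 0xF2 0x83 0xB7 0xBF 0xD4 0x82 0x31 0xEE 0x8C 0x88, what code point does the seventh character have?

Offset 0: leading byte 0xE0 = 11100000 → 3-byte char #1 = E0 B8 B2.
Offset 3: leading byte 0xF0 = 11110000 → 4-byte char #2 = F0 90 81 8D.
Offset 7: leading byte 0xF1 = 11110001 → 4-byte char #3 = F1 B0 8D 93.
Offset 11: leading byte 0xF2 = 11110010 → 4-byte char #4 = F2 83 B7 BF.
Offset 15: leading byte 0xD4 = 11010100 → 2-byte char #5 = D4 82.
Offset 17: leading byte 0x31 = 00110001 → 1-byte char #6 = 31.
Offset 18: leading byte 0xEE = 11101110 → 3-byte char #7 = EE 8C 88.
Leading byte 0xEE = 11101110 matches 1110xxxx → 3-byte sequence.
Byte 1: 0xEE = 11101110, payload 1110 (4 bits).
Byte 2: 0x8C = 10001100 (10xxxxxx ✓), payload 001100.
Byte 3: 0x88 = 10001000 (10xxxxxx ✓), payload 001000.
Concatenate: 1110001100001000 = 0xE308 (16 bits → U+E308).

U+E308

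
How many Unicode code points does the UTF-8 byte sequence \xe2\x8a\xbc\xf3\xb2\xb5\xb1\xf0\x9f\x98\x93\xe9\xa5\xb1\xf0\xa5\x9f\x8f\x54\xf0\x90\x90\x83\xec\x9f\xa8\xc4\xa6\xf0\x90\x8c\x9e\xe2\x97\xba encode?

Byte at offset 0: 0xE2 = 11100010 → 3-byte char (#1). Advance 3.
Byte at offset 3: 0xF3 = 11110011 → 4-byte char (#2). Advance 4.
Byte at offset 7: 0xF0 = 11110000 → 4-byte char (#3). Advance 4.
Byte at offset 11: 0xE9 = 11101001 → 3-byte char (#4). Advance 3.
Byte at offset 14: 0xF0 = 11110000 → 4-byte char (#5). Advance 4.
Byte at offset 18: 0x54 = 01010100 → 1-byte char (#6). Advance 1.
Byte at offset 19: 0xF0 = 11110000 → 4-byte char (#7). Advance 4.
Byte at offset 23: 0xEC = 11101100 → 3-byte char (#8). Advance 3.
Byte at offset 26: 0xC4 = 11000100 → 2-byte char (#9). Advance 2.
Byte at offset 28: 0xF0 = 11110000 → 4-byte char (#10). Advance 4.
Byte at offset 32: 0xE2 = 11100010 → 3-byte char (#11). Advance 3.
Reached end at offset 35 after 11 code points.

11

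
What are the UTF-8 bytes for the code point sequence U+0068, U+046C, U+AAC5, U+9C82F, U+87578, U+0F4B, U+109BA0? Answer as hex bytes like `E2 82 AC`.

68 D1 AC EA AB 85 F2 9C A0 AF F2 87 95 B8 E0 BD 8B F4 89 AE A0

U+0068: 1-byte form → 68.
U+046C: 2-byte form → D1 AC.
U+AAC5: 3-byte form → EA AB 85.
U+9C82F: 4-byte form → F2 9C A0 AF.
U+87578: 4-byte form → F2 87 95 B8.
U+0F4B: 3-byte form → E0 BD 8B.
U+109BA0: 4-byte form → F4 89 AE A0.
Concatenated (21 bytes): 68 D1 AC EA AB 85 F2 9C A0 AF F2 87 95 B8 E0 BD 8B F4 89 AE A0.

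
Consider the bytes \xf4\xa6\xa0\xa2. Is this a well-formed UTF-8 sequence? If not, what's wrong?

Leading byte 0xF4 = 11110100 → 4-byte form.
Payload = 0x126822, which exceeds U+10FFFF, the maximum Unicode code point. (Leading bytes F5–FF, or F4 followed by ≥ 0x90, are invalid.)

invalid (encodes a value above U+10FFFF)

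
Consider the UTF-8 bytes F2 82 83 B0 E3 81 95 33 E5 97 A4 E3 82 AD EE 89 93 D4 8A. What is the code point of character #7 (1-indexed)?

Offset 0: leading byte 0xF2 = 11110010 → 4-byte char #1 = F2 82 83 B0.
Offset 4: leading byte 0xE3 = 11100011 → 3-byte char #2 = E3 81 95.
Offset 7: leading byte 0x33 = 00110011 → 1-byte char #3 = 33.
Offset 8: leading byte 0xE5 = 11100101 → 3-byte char #4 = E5 97 A4.
Offset 11: leading byte 0xE3 = 11100011 → 3-byte char #5 = E3 82 AD.
Offset 14: leading byte 0xEE = 11101110 → 3-byte char #6 = EE 89 93.
Offset 17: leading byte 0xD4 = 11010100 → 2-byte char #7 = D4 8A.
Leading byte 0xD4 = 11010100 matches 110xxxxx → 2-byte sequence.
Byte 1: 0xD4 = 11010100, payload 10100 (5 bits).
Byte 2: 0x8A = 10001010 (10xxxxxx ✓), payload 001010.
Concatenate: 10100001010 = 0x50A (11 bits → U+050A).

U+050A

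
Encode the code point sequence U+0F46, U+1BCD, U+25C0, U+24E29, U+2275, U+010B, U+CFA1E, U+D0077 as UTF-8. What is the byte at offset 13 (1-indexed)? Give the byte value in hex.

0xA9

1-indexed offset 13 is 0-indexed offset 12.
U+0F46 → 3-byte form E0 BD 86 at offsets 0–2.
U+1BCD → 3-byte form E1 AF 8D at offsets 3–5.
U+25C0 → 3-byte form E2 97 80 at offsets 6–8.
U+24E29 → 4-byte form F0 A4 B8 A9 at offsets 9–12.
Offset 12 falls in char 4's range; it's byte 4 of F0 A4 B8 A9 = 0xA9.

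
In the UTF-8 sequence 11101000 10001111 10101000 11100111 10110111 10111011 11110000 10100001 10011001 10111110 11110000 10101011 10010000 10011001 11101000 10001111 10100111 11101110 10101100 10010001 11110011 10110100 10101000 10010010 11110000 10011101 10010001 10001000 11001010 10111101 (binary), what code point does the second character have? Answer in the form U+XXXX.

U+7DFB

Offset 0: leading byte 0xE8 = 11101000 → 3-byte char #1 = E8 8F A8.
Offset 3: leading byte 0xE7 = 11100111 → 3-byte char #2 = E7 B7 BB.
Leading byte 0xE7 = 11100111 matches 1110xxxx → 3-byte sequence.
Byte 1: 0xE7 = 11100111, payload 0111 (4 bits).
Byte 2: 0xB7 = 10110111 (10xxxxxx ✓), payload 110111.
Byte 3: 0xBB = 10111011 (10xxxxxx ✓), payload 111011.
Concatenate: 0111110111111011 = 0x7DFB (16 bits → U+7DFB).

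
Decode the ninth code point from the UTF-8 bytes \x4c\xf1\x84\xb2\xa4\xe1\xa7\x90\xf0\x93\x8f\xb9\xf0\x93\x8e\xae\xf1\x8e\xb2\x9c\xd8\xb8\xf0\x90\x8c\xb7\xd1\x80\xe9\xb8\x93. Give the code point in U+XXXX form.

U+0440

Offset 0: leading byte 0x4C = 01001100 → 1-byte char #1 = 4C.
Offset 1: leading byte 0xF1 = 11110001 → 4-byte char #2 = F1 84 B2 A4.
Offset 5: leading byte 0xE1 = 11100001 → 3-byte char #3 = E1 A7 90.
Offset 8: leading byte 0xF0 = 11110000 → 4-byte char #4 = F0 93 8F B9.
Offset 12: leading byte 0xF0 = 11110000 → 4-byte char #5 = F0 93 8E AE.
Offset 16: leading byte 0xF1 = 11110001 → 4-byte char #6 = F1 8E B2 9C.
Offset 20: leading byte 0xD8 = 11011000 → 2-byte char #7 = D8 B8.
Offset 22: leading byte 0xF0 = 11110000 → 4-byte char #8 = F0 90 8C B7.
Offset 26: leading byte 0xD1 = 11010001 → 2-byte char #9 = D1 80.
Leading byte 0xD1 = 11010001 matches 110xxxxx → 2-byte sequence.
Byte 1: 0xD1 = 11010001, payload 10001 (5 bits).
Byte 2: 0x80 = 10000000 (10xxxxxx ✓), payload 000000.
Concatenate: 10001000000 = 0x440 (11 bits → U+0440).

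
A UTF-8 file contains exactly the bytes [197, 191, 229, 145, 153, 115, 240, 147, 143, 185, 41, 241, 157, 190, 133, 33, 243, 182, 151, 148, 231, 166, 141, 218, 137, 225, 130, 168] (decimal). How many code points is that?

11

Byte at offset 0: 0xC5 = 11000101 → 2-byte char (#1). Advance 2.
Byte at offset 2: 0xE5 = 11100101 → 3-byte char (#2). Advance 3.
Byte at offset 5: 0x73 = 01110011 → 1-byte char (#3). Advance 1.
Byte at offset 6: 0xF0 = 11110000 → 4-byte char (#4). Advance 4.
Byte at offset 10: 0x29 = 00101001 → 1-byte char (#5). Advance 1.
Byte at offset 11: 0xF1 = 11110001 → 4-byte char (#6). Advance 4.
Byte at offset 15: 0x21 = 00100001 → 1-byte char (#7). Advance 1.
Byte at offset 16: 0xF3 = 11110011 → 4-byte char (#8). Advance 4.
Byte at offset 20: 0xE7 = 11100111 → 3-byte char (#9). Advance 3.
Byte at offset 23: 0xDA = 11011010 → 2-byte char (#10). Advance 2.
Byte at offset 25: 0xE1 = 11100001 → 3-byte char (#11). Advance 3.
Reached end at offset 28 after 11 code points.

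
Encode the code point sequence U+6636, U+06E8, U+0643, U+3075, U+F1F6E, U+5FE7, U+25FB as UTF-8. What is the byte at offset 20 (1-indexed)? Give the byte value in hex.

0xBB

1-indexed offset 20 is 0-indexed offset 19.
U+6636 → 3-byte form E6 98 B6 at offsets 0–2.
U+06E8 → 2-byte form DB A8 at offsets 3–4.
U+0643 → 2-byte form D9 83 at offsets 5–6.
U+3075 → 3-byte form E3 81 B5 at offsets 7–9.
U+F1F6E → 4-byte form F3 B1 BD AE at offsets 10–13.
U+5FE7 → 3-byte form E5 BF A7 at offsets 14–16.
U+25FB → 3-byte form E2 97 BB at offsets 17–19.
Offset 19 falls in char 7's range; it's byte 3 of E2 97 BB = 0xBB.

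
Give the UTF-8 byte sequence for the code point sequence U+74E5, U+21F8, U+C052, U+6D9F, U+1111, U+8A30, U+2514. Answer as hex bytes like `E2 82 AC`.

U+74E5: 3-byte form → E7 93 A5.
U+21F8: 3-byte form → E2 87 B8.
U+C052: 3-byte form → EC 81 92.
U+6D9F: 3-byte form → E6 B6 9F.
U+1111: 3-byte form → E1 84 91.
U+8A30: 3-byte form → E8 A8 B0.
U+2514: 3-byte form → E2 94 94.
Concatenated (21 bytes): E7 93 A5 E2 87 B8 EC 81 92 E6 B6 9F E1 84 91 E8 A8 B0 E2 94 94.

E7 93 A5 E2 87 B8 EC 81 92 E6 B6 9F E1 84 91 E8 A8 B0 E2 94 94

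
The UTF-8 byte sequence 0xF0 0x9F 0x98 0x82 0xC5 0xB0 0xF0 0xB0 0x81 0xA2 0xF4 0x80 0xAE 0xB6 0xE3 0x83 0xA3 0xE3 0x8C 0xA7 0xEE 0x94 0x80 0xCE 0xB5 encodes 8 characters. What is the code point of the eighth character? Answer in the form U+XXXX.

U+03B5

Offset 0: leading byte 0xF0 = 11110000 → 4-byte char #1 = F0 9F 98 82.
Offset 4: leading byte 0xC5 = 11000101 → 2-byte char #2 = C5 B0.
Offset 6: leading byte 0xF0 = 11110000 → 4-byte char #3 = F0 B0 81 A2.
Offset 10: leading byte 0xF4 = 11110100 → 4-byte char #4 = F4 80 AE B6.
Offset 14: leading byte 0xE3 = 11100011 → 3-byte char #5 = E3 83 A3.
Offset 17: leading byte 0xE3 = 11100011 → 3-byte char #6 = E3 8C A7.
Offset 20: leading byte 0xEE = 11101110 → 3-byte char #7 = EE 94 80.
Offset 23: leading byte 0xCE = 11001110 → 2-byte char #8 = CE B5.
Leading byte 0xCE = 11001110 matches 110xxxxx → 2-byte sequence.
Byte 1: 0xCE = 11001110, payload 01110 (5 bits).
Byte 2: 0xB5 = 10110101 (10xxxxxx ✓), payload 110101.
Concatenate: 01110110101 = 0x3B5 (11 bits → U+03B5).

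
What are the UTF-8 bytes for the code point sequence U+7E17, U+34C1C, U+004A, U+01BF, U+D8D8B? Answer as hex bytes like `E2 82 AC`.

E7 B8 97 F0 B4 B0 9C 4A C6 BF F3 98 B6 8B

U+7E17: 3-byte form → E7 B8 97.
U+34C1C: 4-byte form → F0 B4 B0 9C.
U+004A: 1-byte form → 4A.
U+01BF: 2-byte form → C6 BF.
U+D8D8B: 4-byte form → F3 98 B6 8B.
Concatenated (14 bytes): E7 B8 97 F0 B4 B0 9C 4A C6 BF F3 98 B6 8B.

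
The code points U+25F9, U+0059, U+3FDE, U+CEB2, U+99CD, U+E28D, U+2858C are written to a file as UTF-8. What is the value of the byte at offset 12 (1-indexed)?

1-indexed offset 12 is 0-indexed offset 11.
U+25F9 → 3-byte form E2 97 B9 at offsets 0–2.
U+0059 → 1-byte form 59 at offsets 3–3.
U+3FDE → 3-byte form E3 BF 9E at offsets 4–6.
U+CEB2 → 3-byte form EC BA B2 at offsets 7–9.
U+99CD → 3-byte form E9 A7 8D at offsets 10–12.
Offset 11 falls in char 5's range; it's byte 2 of E9 A7 8D = 0xA7.

0xA7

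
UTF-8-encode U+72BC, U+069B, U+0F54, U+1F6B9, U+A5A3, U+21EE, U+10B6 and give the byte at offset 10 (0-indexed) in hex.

U+72BC → 3-byte form E7 8A BC at offsets 0–2.
U+069B → 2-byte form DA 9B at offsets 3–4.
U+0F54 → 3-byte form E0 BD 94 at offsets 5–7.
U+1F6B9 → 4-byte form F0 9F 9A B9 at offsets 8–11.
Offset 10 falls in char 4's range; it's byte 3 of F0 9F 9A B9 = 0x9A.

0x9A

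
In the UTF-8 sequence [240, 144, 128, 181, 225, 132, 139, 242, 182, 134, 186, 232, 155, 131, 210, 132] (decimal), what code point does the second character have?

U+110B

Offset 0: leading byte 0xF0 = 11110000 → 4-byte char #1 = F0 90 80 B5.
Offset 4: leading byte 0xE1 = 11100001 → 3-byte char #2 = E1 84 8B.
Leading byte 0xE1 = 11100001 matches 1110xxxx → 3-byte sequence.
Byte 1: 0xE1 = 11100001, payload 0001 (4 bits).
Byte 2: 0x84 = 10000100 (10xxxxxx ✓), payload 000100.
Byte 3: 0x8B = 10001011 (10xxxxxx ✓), payload 001011.
Concatenate: 0001000100001011 = 0x110B (16 bits → U+110B).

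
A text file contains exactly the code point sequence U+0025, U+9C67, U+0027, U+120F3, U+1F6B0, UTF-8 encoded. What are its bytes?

25 E9 B1 A7 27 F0 92 83 B3 F0 9F 9A B0

U+0025: 1-byte form → 25.
U+9C67: 3-byte form → E9 B1 A7.
U+0027: 1-byte form → 27.
U+120F3: 4-byte form → F0 92 83 B3.
U+1F6B0: 4-byte form → F0 9F 9A B0.
Concatenated (13 bytes): 25 E9 B1 A7 27 F0 92 83 B3 F0 9F 9A B0.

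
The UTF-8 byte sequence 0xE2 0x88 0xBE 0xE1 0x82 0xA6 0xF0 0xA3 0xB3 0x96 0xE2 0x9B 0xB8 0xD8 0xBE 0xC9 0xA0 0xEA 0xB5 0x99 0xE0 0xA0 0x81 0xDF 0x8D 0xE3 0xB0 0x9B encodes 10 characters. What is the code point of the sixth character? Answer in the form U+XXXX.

Offset 0: leading byte 0xE2 = 11100010 → 3-byte char #1 = E2 88 BE.
Offset 3: leading byte 0xE1 = 11100001 → 3-byte char #2 = E1 82 A6.
Offset 6: leading byte 0xF0 = 11110000 → 4-byte char #3 = F0 A3 B3 96.
Offset 10: leading byte 0xE2 = 11100010 → 3-byte char #4 = E2 9B B8.
Offset 13: leading byte 0xD8 = 11011000 → 2-byte char #5 = D8 BE.
Offset 15: leading byte 0xC9 = 11001001 → 2-byte char #6 = C9 A0.
Leading byte 0xC9 = 11001001 matches 110xxxxx → 2-byte sequence.
Byte 1: 0xC9 = 11001001, payload 01001 (5 bits).
Byte 2: 0xA0 = 10100000 (10xxxxxx ✓), payload 100000.
Concatenate: 01001100000 = 0x260 (11 bits → U+0260).

U+0260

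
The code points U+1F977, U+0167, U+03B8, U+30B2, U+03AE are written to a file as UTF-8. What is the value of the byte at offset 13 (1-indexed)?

0xAE

1-indexed offset 13 is 0-indexed offset 12.
U+1F977 → 4-byte form F0 9F A5 B7 at offsets 0–3.
U+0167 → 2-byte form C5 A7 at offsets 4–5.
U+03B8 → 2-byte form CE B8 at offsets 6–7.
U+30B2 → 3-byte form E3 82 B2 at offsets 8–10.
U+03AE → 2-byte form CE AE at offsets 11–12.
Offset 12 falls in char 5's range; it's byte 2 of CE AE = 0xAE.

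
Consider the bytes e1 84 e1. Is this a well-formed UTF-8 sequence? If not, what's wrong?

invalid (non-continuation byte where continuation expected)

Leading byte 0xE1 = 11100001 → 3-byte form.
Byte 3 is 0xE1 = 11100001, which is not 10xxxxxx — expected a continuation byte.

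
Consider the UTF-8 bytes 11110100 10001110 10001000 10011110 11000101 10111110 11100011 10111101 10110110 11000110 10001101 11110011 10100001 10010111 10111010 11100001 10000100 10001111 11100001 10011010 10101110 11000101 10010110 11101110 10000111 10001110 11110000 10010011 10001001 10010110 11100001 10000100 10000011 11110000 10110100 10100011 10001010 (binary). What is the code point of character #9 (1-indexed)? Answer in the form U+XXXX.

Offset 0: leading byte 0xF4 = 11110100 → 4-byte char #1 = F4 8E 88 9E.
Offset 4: leading byte 0xC5 = 11000101 → 2-byte char #2 = C5 BE.
Offset 6: leading byte 0xE3 = 11100011 → 3-byte char #3 = E3 BD B6.
Offset 9: leading byte 0xC6 = 11000110 → 2-byte char #4 = C6 8D.
Offset 11: leading byte 0xF3 = 11110011 → 4-byte char #5 = F3 A1 97 BA.
Offset 15: leading byte 0xE1 = 11100001 → 3-byte char #6 = E1 84 8F.
Offset 18: leading byte 0xE1 = 11100001 → 3-byte char #7 = E1 9A AE.
Offset 21: leading byte 0xC5 = 11000101 → 2-byte char #8 = C5 96.
Offset 23: leading byte 0xEE = 11101110 → 3-byte char #9 = EE 87 8E.
Leading byte 0xEE = 11101110 matches 1110xxxx → 3-byte sequence.
Byte 1: 0xEE = 11101110, payload 1110 (4 bits).
Byte 2: 0x87 = 10000111 (10xxxxxx ✓), payload 000111.
Byte 3: 0x8E = 10001110 (10xxxxxx ✓), payload 001110.
Concatenate: 1110000111001110 = 0xE1CE (16 bits → U+E1CE).

U+E1CE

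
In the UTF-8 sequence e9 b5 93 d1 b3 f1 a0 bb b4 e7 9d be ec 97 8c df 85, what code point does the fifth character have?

U+C5CC

Offset 0: leading byte 0xE9 = 11101001 → 3-byte char #1 = E9 B5 93.
Offset 3: leading byte 0xD1 = 11010001 → 2-byte char #2 = D1 B3.
Offset 5: leading byte 0xF1 = 11110001 → 4-byte char #3 = F1 A0 BB B4.
Offset 9: leading byte 0xE7 = 11100111 → 3-byte char #4 = E7 9D BE.
Offset 12: leading byte 0xEC = 11101100 → 3-byte char #5 = EC 97 8C.
Leading byte 0xEC = 11101100 matches 1110xxxx → 3-byte sequence.
Byte 1: 0xEC = 11101100, payload 1100 (4 bits).
Byte 2: 0x97 = 10010111 (10xxxxxx ✓), payload 010111.
Byte 3: 0x8C = 10001100 (10xxxxxx ✓), payload 001100.
Concatenate: 1100010111001100 = 0xC5CC (16 bits → U+C5CC).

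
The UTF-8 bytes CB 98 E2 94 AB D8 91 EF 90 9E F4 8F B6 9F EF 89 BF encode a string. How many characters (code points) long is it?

6

Byte at offset 0: 0xCB = 11001011 → 2-byte char (#1). Advance 2.
Byte at offset 2: 0xE2 = 11100010 → 3-byte char (#2). Advance 3.
Byte at offset 5: 0xD8 = 11011000 → 2-byte char (#3). Advance 2.
Byte at offset 7: 0xEF = 11101111 → 3-byte char (#4). Advance 3.
Byte at offset 10: 0xF4 = 11110100 → 4-byte char (#5). Advance 4.
Byte at offset 14: 0xEF = 11101111 → 3-byte char (#6). Advance 3.
Reached end at offset 17 after 6 code points.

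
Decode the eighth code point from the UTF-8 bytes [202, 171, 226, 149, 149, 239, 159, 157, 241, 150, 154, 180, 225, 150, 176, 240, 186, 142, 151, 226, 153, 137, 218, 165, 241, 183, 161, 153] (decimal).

U+06A5

Offset 0: leading byte 0xCA = 11001010 → 2-byte char #1 = CA AB.
Offset 2: leading byte 0xE2 = 11100010 → 3-byte char #2 = E2 95 95.
Offset 5: leading byte 0xEF = 11101111 → 3-byte char #3 = EF 9F 9D.
Offset 8: leading byte 0xF1 = 11110001 → 4-byte char #4 = F1 96 9A B4.
Offset 12: leading byte 0xE1 = 11100001 → 3-byte char #5 = E1 96 B0.
Offset 15: leading byte 0xF0 = 11110000 → 4-byte char #6 = F0 BA 8E 97.
Offset 19: leading byte 0xE2 = 11100010 → 3-byte char #7 = E2 99 89.
Offset 22: leading byte 0xDA = 11011010 → 2-byte char #8 = DA A5.
Leading byte 0xDA = 11011010 matches 110xxxxx → 2-byte sequence.
Byte 1: 0xDA = 11011010, payload 11010 (5 bits).
Byte 2: 0xA5 = 10100101 (10xxxxxx ✓), payload 100101.
Concatenate: 11010100101 = 0x6A5 (11 bits → U+06A5).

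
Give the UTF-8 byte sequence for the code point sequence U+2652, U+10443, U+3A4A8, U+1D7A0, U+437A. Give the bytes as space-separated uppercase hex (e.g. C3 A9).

E2 99 92 F0 90 91 83 F0 BA 92 A8 F0 9D 9E A0 E4 8D BA

U+2652: 3-byte form → E2 99 92.
U+10443: 4-byte form → F0 90 91 83.
U+3A4A8: 4-byte form → F0 BA 92 A8.
U+1D7A0: 4-byte form → F0 9D 9E A0.
U+437A: 3-byte form → E4 8D BA.
Concatenated (18 bytes): E2 99 92 F0 90 91 83 F0 BA 92 A8 F0 9D 9E A0 E4 8D BA.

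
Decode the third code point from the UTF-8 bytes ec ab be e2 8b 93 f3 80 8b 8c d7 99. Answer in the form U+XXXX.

U+C02CC

Offset 0: leading byte 0xEC = 11101100 → 3-byte char #1 = EC AB BE.
Offset 3: leading byte 0xE2 = 11100010 → 3-byte char #2 = E2 8B 93.
Offset 6: leading byte 0xF3 = 11110011 → 4-byte char #3 = F3 80 8B 8C.
Leading byte 0xF3 = 11110011 matches 11110xxx → 4-byte sequence.
Byte 1: 0xF3 = 11110011, payload 011 (3 bits).
Byte 2: 0x80 = 10000000 (10xxxxxx ✓), payload 000000.
Byte 3: 0x8B = 10001011 (10xxxxxx ✓), payload 001011.
Byte 4: 0x8C = 10001100 (10xxxxxx ✓), payload 001100.
Concatenate: 011000000001011001100 = 0xC02CC (21 bits → U+C02CC).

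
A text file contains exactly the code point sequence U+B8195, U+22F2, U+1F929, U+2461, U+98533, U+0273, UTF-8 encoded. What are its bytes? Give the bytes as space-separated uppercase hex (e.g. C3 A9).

U+B8195: 4-byte form → F2 B8 86 95.
U+22F2: 3-byte form → E2 8B B2.
U+1F929: 4-byte form → F0 9F A4 A9.
U+2461: 3-byte form → E2 91 A1.
U+98533: 4-byte form → F2 98 94 B3.
U+0273: 2-byte form → C9 B3.
Concatenated (20 bytes): F2 B8 86 95 E2 8B B2 F0 9F A4 A9 E2 91 A1 F2 98 94 B3 C9 B3.

F2 B8 86 95 E2 8B B2 F0 9F A4 A9 E2 91 A1 F2 98 94 B3 C9 B3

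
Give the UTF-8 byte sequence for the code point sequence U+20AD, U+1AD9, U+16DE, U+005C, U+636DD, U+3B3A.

U+20AD: 3-byte form → E2 82 AD.
U+1AD9: 3-byte form → E1 AB 99.
U+16DE: 3-byte form → E1 9B 9E.
U+005C: 1-byte form → 5C.
U+636DD: 4-byte form → F1 A3 9B 9D.
U+3B3A: 3-byte form → E3 AC BA.
Concatenated (17 bytes): E2 82 AD E1 AB 99 E1 9B 9E 5C F1 A3 9B 9D E3 AC BA.

E2 82 AD E1 AB 99 E1 9B 9E 5C F1 A3 9B 9D E3 AC BA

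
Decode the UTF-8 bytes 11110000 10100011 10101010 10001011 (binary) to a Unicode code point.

Leading byte 0xF0 = 11110000 matches 11110xxx → 4-byte sequence.
Byte 1: 0xF0 = 11110000, payload 000 (3 bits).
Byte 2: 0xA3 = 10100011 (10xxxxxx ✓), payload 100011.
Byte 3: 0xAA = 10101010 (10xxxxxx ✓), payload 101010.
Byte 4: 0x8B = 10001011 (10xxxxxx ✓), payload 001011.
Concatenate: 000100011101010001011 = 0x23A8B (21 bits → U+23A8B).

U+23A8B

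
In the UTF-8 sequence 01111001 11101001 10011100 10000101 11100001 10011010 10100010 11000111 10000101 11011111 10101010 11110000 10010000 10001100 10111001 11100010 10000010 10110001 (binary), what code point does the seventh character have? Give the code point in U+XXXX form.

U+20B1

Offset 0: leading byte 0x79 = 01111001 → 1-byte char #1 = 79.
Offset 1: leading byte 0xE9 = 11101001 → 3-byte char #2 = E9 9C 85.
Offset 4: leading byte 0xE1 = 11100001 → 3-byte char #3 = E1 9A A2.
Offset 7: leading byte 0xC7 = 11000111 → 2-byte char #4 = C7 85.
Offset 9: leading byte 0xDF = 11011111 → 2-byte char #5 = DF AA.
Offset 11: leading byte 0xF0 = 11110000 → 4-byte char #6 = F0 90 8C B9.
Offset 15: leading byte 0xE2 = 11100010 → 3-byte char #7 = E2 82 B1.
Leading byte 0xE2 = 11100010 matches 1110xxxx → 3-byte sequence.
Byte 1: 0xE2 = 11100010, payload 0010 (4 bits).
Byte 2: 0x82 = 10000010 (10xxxxxx ✓), payload 000010.
Byte 3: 0xB1 = 10110001 (10xxxxxx ✓), payload 110001.
Concatenate: 0010000010110001 = 0x20B1 (16 bits → U+20B1).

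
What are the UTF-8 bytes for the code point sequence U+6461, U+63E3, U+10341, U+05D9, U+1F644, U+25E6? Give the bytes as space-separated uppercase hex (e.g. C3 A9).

U+6461: 3-byte form → E6 91 A1.
U+63E3: 3-byte form → E6 8F A3.
U+10341: 4-byte form → F0 90 8D 81.
U+05D9: 2-byte form → D7 99.
U+1F644: 4-byte form → F0 9F 99 84.
U+25E6: 3-byte form → E2 97 A6.
Concatenated (19 bytes): E6 91 A1 E6 8F A3 F0 90 8D 81 D7 99 F0 9F 99 84 E2 97 A6.

E6 91 A1 E6 8F A3 F0 90 8D 81 D7 99 F0 9F 99 84 E2 97 A6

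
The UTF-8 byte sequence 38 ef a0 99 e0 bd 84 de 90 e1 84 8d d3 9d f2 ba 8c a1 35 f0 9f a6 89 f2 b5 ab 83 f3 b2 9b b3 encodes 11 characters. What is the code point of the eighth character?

U+0035

Offset 0: leading byte 0x38 = 00111000 → 1-byte char #1 = 38.
Offset 1: leading byte 0xEF = 11101111 → 3-byte char #2 = EF A0 99.
Offset 4: leading byte 0xE0 = 11100000 → 3-byte char #3 = E0 BD 84.
Offset 7: leading byte 0xDE = 11011110 → 2-byte char #4 = DE 90.
Offset 9: leading byte 0xE1 = 11100001 → 3-byte char #5 = E1 84 8D.
Offset 12: leading byte 0xD3 = 11010011 → 2-byte char #6 = D3 9D.
Offset 14: leading byte 0xF2 = 11110010 → 4-byte char #7 = F2 BA 8C A1.
Offset 18: leading byte 0x35 = 00110101 → 1-byte char #8 = 35.
Leading byte 0x35 = 00110101 matches 0xxxxxxx → 1-byte sequence.
Byte 1: 0x35 = 00110101, payload 0110101 (7 bits).
Concatenate: 0110101 = 0x35 (7 bits → U+0035).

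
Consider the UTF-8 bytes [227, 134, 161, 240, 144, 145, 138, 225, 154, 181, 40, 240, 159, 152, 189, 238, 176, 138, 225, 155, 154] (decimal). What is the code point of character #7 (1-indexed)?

U+16DA

Offset 0: leading byte 0xE3 = 11100011 → 3-byte char #1 = E3 86 A1.
Offset 3: leading byte 0xF0 = 11110000 → 4-byte char #2 = F0 90 91 8A.
Offset 7: leading byte 0xE1 = 11100001 → 3-byte char #3 = E1 9A B5.
Offset 10: leading byte 0x28 = 00101000 → 1-byte char #4 = 28.
Offset 11: leading byte 0xF0 = 11110000 → 4-byte char #5 = F0 9F 98 BD.
Offset 15: leading byte 0xEE = 11101110 → 3-byte char #6 = EE B0 8A.
Offset 18: leading byte 0xE1 = 11100001 → 3-byte char #7 = E1 9B 9A.
Leading byte 0xE1 = 11100001 matches 1110xxxx → 3-byte sequence.
Byte 1: 0xE1 = 11100001, payload 0001 (4 bits).
Byte 2: 0x9B = 10011011 (10xxxxxx ✓), payload 011011.
Byte 3: 0x9A = 10011010 (10xxxxxx ✓), payload 011010.
Concatenate: 0001011011011010 = 0x16DA (16 bits → U+16DA).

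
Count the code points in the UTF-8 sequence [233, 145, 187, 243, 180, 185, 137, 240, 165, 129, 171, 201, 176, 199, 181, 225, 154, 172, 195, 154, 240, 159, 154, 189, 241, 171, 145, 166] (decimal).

9

Byte at offset 0: 0xE9 = 11101001 → 3-byte char (#1). Advance 3.
Byte at offset 3: 0xF3 = 11110011 → 4-byte char (#2). Advance 4.
Byte at offset 7: 0xF0 = 11110000 → 4-byte char (#3). Advance 4.
Byte at offset 11: 0xC9 = 11001001 → 2-byte char (#4). Advance 2.
Byte at offset 13: 0xC7 = 11000111 → 2-byte char (#5). Advance 2.
Byte at offset 15: 0xE1 = 11100001 → 3-byte char (#6). Advance 3.
Byte at offset 18: 0xC3 = 11000011 → 2-byte char (#7). Advance 2.
Byte at offset 20: 0xF0 = 11110000 → 4-byte char (#8). Advance 4.
Byte at offset 24: 0xF1 = 11110001 → 4-byte char (#9). Advance 4.
Reached end at offset 28 after 9 code points.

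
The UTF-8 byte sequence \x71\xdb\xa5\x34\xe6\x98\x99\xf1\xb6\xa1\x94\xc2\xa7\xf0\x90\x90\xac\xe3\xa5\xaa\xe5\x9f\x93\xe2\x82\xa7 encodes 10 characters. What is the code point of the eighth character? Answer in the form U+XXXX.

U+396A

Offset 0: leading byte 0x71 = 01110001 → 1-byte char #1 = 71.
Offset 1: leading byte 0xDB = 11011011 → 2-byte char #2 = DB A5.
Offset 3: leading byte 0x34 = 00110100 → 1-byte char #3 = 34.
Offset 4: leading byte 0xE6 = 11100110 → 3-byte char #4 = E6 98 99.
Offset 7: leading byte 0xF1 = 11110001 → 4-byte char #5 = F1 B6 A1 94.
Offset 11: leading byte 0xC2 = 11000010 → 2-byte char #6 = C2 A7.
Offset 13: leading byte 0xF0 = 11110000 → 4-byte char #7 = F0 90 90 AC.
Offset 17: leading byte 0xE3 = 11100011 → 3-byte char #8 = E3 A5 AA.
Leading byte 0xE3 = 11100011 matches 1110xxxx → 3-byte sequence.
Byte 1: 0xE3 = 11100011, payload 0011 (4 bits).
Byte 2: 0xA5 = 10100101 (10xxxxxx ✓), payload 100101.
Byte 3: 0xAA = 10101010 (10xxxxxx ✓), payload 101010.
Concatenate: 0011100101101010 = 0x396A (16 bits → U+396A).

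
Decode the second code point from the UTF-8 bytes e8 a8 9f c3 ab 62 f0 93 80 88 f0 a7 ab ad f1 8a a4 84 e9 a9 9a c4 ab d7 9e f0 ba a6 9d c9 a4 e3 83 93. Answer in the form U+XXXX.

U+00EB

Offset 0: leading byte 0xE8 = 11101000 → 3-byte char #1 = E8 A8 9F.
Offset 3: leading byte 0xC3 = 11000011 → 2-byte char #2 = C3 AB.
Leading byte 0xC3 = 11000011 matches 110xxxxx → 2-byte sequence.
Byte 1: 0xC3 = 11000011, payload 00011 (5 bits).
Byte 2: 0xAB = 10101011 (10xxxxxx ✓), payload 101011.
Concatenate: 00011101011 = 0xEB (11 bits → U+00EB).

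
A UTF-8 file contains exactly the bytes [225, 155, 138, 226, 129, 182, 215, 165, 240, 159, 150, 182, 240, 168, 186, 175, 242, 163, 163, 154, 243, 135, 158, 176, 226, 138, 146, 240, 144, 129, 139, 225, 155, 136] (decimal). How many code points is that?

10

Byte at offset 0: 0xE1 = 11100001 → 3-byte char (#1). Advance 3.
Byte at offset 3: 0xE2 = 11100010 → 3-byte char (#2). Advance 3.
Byte at offset 6: 0xD7 = 11010111 → 2-byte char (#3). Advance 2.
Byte at offset 8: 0xF0 = 11110000 → 4-byte char (#4). Advance 4.
Byte at offset 12: 0xF0 = 11110000 → 4-byte char (#5). Advance 4.
Byte at offset 16: 0xF2 = 11110010 → 4-byte char (#6). Advance 4.
Byte at offset 20: 0xF3 = 11110011 → 4-byte char (#7). Advance 4.
Byte at offset 24: 0xE2 = 11100010 → 3-byte char (#8). Advance 3.
Byte at offset 27: 0xF0 = 11110000 → 4-byte char (#9). Advance 4.
Byte at offset 31: 0xE1 = 11100001 → 3-byte char (#10). Advance 3.
Reached end at offset 34 after 10 code points.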